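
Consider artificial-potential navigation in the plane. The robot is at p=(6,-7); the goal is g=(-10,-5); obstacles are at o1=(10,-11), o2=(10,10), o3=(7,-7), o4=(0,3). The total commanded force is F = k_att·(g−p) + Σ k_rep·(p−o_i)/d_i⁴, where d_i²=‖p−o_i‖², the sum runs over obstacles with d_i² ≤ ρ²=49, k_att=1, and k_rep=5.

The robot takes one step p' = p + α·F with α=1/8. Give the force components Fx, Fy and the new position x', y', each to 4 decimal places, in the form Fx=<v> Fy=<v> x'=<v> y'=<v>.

Fx=-21.0195 Fy=2.0195 x'=3.3726 y'=-6.7476

F_att = 1·(g−p) = 1·(-16,2) = (-16.0000,2.0000)
o1: d²=32 ≤ ρ²=49; F_rep = 5·(-4,4)/32² = (-0.0195,0.0195)
o2: d²=305 > ρ²=49 → inactive
o3: d²=1 ≤ ρ²=49; F_rep = 5·(-1,0)/1² = (-5.0000,0.0000)
o4: d²=136 > ρ²=49 → inactive
F = F_att + ΣF_rep = (-21.0195,2.0195)
p' = p + 1/8·F = (3.3726,-6.7476)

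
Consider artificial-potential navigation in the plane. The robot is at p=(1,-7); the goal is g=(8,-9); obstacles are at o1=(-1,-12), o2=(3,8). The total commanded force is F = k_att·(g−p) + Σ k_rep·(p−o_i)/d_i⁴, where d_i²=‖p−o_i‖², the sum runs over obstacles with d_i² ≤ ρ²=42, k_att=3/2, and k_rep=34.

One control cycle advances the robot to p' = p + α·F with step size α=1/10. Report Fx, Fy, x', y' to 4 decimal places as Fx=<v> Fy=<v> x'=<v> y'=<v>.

Fx=10.5809 Fy=-2.7979 x'=2.0581 y'=-7.2798

F_att = 3/2·(g−p) = 3/2·(7,-2) = (10.5000,-3.0000)
o1: d²=29 ≤ ρ²=42; F_rep = 34·(2,5)/29² = (0.0809,0.2021)
o2: d²=229 > ρ²=42 → inactive
F = F_att + ΣF_rep = (10.5809,-2.7979)
p' = p + 1/10·F = (2.0581,-7.2798)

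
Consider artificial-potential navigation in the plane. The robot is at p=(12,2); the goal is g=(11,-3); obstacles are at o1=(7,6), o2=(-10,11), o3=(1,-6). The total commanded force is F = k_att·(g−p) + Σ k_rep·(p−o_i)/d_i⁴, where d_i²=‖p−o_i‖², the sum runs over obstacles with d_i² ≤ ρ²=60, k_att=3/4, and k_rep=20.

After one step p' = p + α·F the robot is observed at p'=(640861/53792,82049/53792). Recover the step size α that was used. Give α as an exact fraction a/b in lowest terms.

α = 1/8

F_att = 3/4·(g−p) = 3/4·(-1,-5) = (-0.7500,-3.7500)
o1: d²=41 ≤ ρ²=60; F_rep = 20·(5,-4)/41² = (0.0595,-0.0476)
o2: d²=565 > ρ²=60 → inactive
o3: d²=185 > ρ²=60 → inactive
F = F_att + ΣF_rep = (-0.6905,-3.7976)
Δp = p'−p = (-0.0863,-0.4747); α = Δx/Fx = (-4643/53792) / (-4643/6724) = 1/8
check: Δy/Fy = (-25535/53792) / (-25535/6724) = 1/8 ✓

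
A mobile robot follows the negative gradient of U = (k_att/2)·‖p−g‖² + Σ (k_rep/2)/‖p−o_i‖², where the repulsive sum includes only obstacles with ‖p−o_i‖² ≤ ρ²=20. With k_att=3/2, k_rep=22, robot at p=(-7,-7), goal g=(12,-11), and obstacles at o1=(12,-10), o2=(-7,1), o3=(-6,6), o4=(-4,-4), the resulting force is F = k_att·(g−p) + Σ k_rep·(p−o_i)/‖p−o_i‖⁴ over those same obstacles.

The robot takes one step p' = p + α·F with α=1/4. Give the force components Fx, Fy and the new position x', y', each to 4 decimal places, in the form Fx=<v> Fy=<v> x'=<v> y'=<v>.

F_att = 3/2·(g−p) = 3/2·(19,-4) = (28.5000,-6.0000)
o1: d²=370 > ρ²=20 → inactive
o2: d²=64 > ρ²=20 → inactive
o3: d²=170 > ρ²=20 → inactive
o4: d²=18 ≤ ρ²=20; F_rep = 22·(-3,-3)/18² = (-0.2037,-0.2037)
F = F_att + ΣF_rep = (28.2963,-6.2037)
p' = p + 1/4·F = (0.0741,-8.5509)

Fx=28.2963 Fy=-6.2037 x'=0.0741 y'=-8.5509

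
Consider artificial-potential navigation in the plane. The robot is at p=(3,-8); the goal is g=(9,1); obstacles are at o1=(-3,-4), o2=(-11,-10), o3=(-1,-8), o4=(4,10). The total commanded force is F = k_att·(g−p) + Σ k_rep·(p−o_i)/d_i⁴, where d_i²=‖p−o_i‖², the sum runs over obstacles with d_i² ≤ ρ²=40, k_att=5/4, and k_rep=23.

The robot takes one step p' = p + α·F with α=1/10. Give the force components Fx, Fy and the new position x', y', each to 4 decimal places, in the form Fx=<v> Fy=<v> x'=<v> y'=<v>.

Fx=7.8594 Fy=11.2500 x'=3.7859 y'=-6.8750

F_att = 5/4·(g−p) = 5/4·(6,9) = (7.5000,11.2500)
o1: d²=52 > ρ²=40 → inactive
o2: d²=200 > ρ²=40 → inactive
o3: d²=16 ≤ ρ²=40; F_rep = 23·(4,0)/16² = (0.3594,0.0000)
o4: d²=325 > ρ²=40 → inactive
F = F_att + ΣF_rep = (7.8594,11.2500)
p' = p + 1/10·F = (3.7859,-6.8750)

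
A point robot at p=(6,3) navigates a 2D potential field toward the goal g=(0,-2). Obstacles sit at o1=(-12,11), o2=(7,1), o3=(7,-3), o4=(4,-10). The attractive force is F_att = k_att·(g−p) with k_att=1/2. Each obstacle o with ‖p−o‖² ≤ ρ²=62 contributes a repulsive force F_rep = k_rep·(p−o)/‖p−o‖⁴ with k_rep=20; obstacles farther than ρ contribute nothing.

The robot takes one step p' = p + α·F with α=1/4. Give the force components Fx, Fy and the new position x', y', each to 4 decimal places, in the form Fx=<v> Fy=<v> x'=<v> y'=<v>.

Fx=-3.8146 Fy=-0.8123 x'=5.0463 y'=2.7969

F_att = 1/2·(g−p) = 1/2·(-6,-5) = (-3.0000,-2.5000)
o1: d²=388 > ρ²=62 → inactive
o2: d²=5 ≤ ρ²=62; F_rep = 20·(-1,2)/5² = (-0.8000,1.6000)
o3: d²=37 ≤ ρ²=62; F_rep = 20·(-1,6)/37² = (-0.0146,0.0877)
o4: d²=173 > ρ²=62 → inactive
F = F_att + ΣF_rep = (-3.8146,-0.8123)
p' = p + 1/4·F = (5.0463,2.7969)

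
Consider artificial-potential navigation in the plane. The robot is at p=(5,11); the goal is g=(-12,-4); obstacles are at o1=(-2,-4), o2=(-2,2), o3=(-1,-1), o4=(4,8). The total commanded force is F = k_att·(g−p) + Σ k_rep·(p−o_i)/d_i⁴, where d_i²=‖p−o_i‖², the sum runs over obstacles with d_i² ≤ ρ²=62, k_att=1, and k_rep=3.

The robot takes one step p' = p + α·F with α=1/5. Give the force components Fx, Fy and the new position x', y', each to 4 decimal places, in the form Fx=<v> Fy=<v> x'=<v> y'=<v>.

F_att = 1·(g−p) = 1·(-17,-15) = (-17.0000,-15.0000)
o1: d²=274 > ρ²=62 → inactive
o2: d²=130 > ρ²=62 → inactive
o3: d²=180 > ρ²=62 → inactive
o4: d²=10 ≤ ρ²=62; F_rep = 3·(1,3)/10² = (0.0300,0.0900)
F = F_att + ΣF_rep = (-16.9700,-14.9100)
p' = p + 1/5·F = (1.6060,8.0180)

Fx=-16.9700 Fy=-14.9100 x'=1.6060 y'=8.0180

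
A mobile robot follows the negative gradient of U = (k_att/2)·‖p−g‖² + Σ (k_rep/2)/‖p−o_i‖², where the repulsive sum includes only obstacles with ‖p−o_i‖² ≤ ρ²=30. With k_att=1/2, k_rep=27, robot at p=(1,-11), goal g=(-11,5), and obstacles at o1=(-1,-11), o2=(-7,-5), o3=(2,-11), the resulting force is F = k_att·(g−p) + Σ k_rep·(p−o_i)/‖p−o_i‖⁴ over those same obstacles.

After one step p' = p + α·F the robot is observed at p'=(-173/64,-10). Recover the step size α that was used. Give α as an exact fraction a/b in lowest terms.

α = 1/8

F_att = 1/2·(g−p) = 1/2·(-12,16) = (-6.0000,8.0000)
o1: d²=4 ≤ ρ²=30; F_rep = 27·(2,0)/4² = (3.3750,0.0000)
o2: d²=100 > ρ²=30 → inactive
o3: d²=1 ≤ ρ²=30; F_rep = 27·(-1,0)/1² = (-27.0000,0.0000)
F = F_att + ΣF_rep = (-29.6250,8.0000)
Δp = p'−p = (-3.7031,1.0000); α = Δx/Fx = (-237/64) / (-237/8) = 1/8
check: Δy/Fy = (1) / (8) = 1/8 ✓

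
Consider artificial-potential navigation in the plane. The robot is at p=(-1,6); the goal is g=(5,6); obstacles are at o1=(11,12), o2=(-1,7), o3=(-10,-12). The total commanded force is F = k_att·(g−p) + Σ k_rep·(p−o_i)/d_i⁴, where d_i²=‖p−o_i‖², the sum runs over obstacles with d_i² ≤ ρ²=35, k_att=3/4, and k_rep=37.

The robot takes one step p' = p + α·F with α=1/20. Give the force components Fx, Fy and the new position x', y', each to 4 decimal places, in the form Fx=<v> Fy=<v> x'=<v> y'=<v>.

Fx=4.5000 Fy=-37.0000 x'=-0.7750 y'=4.1500

F_att = 3/4·(g−p) = 3/4·(6,0) = (4.5000,0.0000)
o1: d²=180 > ρ²=35 → inactive
o2: d²=1 ≤ ρ²=35; F_rep = 37·(0,-1)/1² = (0.0000,-37.0000)
o3: d²=405 > ρ²=35 → inactive
F = F_att + ΣF_rep = (4.5000,-37.0000)
p' = p + 1/20·F = (-0.7750,4.1500)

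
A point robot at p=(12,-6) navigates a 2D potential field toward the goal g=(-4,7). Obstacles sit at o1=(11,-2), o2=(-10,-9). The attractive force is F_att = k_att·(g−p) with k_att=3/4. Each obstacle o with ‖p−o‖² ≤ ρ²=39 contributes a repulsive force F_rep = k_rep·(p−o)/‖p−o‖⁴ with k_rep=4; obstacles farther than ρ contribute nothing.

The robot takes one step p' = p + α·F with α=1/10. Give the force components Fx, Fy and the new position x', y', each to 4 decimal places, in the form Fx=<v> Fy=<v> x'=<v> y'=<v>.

F_att = 3/4·(g−p) = 3/4·(-16,13) = (-12.0000,9.7500)
o1: d²=17 ≤ ρ²=39; F_rep = 4·(1,-4)/17² = (0.0138,-0.0554)
o2: d²=493 > ρ²=39 → inactive
F = F_att + ΣF_rep = (-11.9862,9.6946)
p' = p + 1/10·F = (10.8014,-5.0305)

Fx=-11.9862 Fy=9.6946 x'=10.8014 y'=-5.0305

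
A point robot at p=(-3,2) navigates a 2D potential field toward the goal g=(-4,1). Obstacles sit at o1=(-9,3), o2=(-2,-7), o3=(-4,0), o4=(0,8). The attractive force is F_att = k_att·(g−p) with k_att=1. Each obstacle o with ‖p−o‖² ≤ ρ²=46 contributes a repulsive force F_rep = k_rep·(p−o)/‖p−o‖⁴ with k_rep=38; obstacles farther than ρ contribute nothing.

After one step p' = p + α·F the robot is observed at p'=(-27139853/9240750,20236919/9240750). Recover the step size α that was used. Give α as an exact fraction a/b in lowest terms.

F_att = 1·(g−p) = 1·(-1,-1) = (-1.0000,-1.0000)
o1: d²=37 ≤ ρ²=46; F_rep = 38·(6,-1)/37² = (0.1665,-0.0278)
o2: d²=82 > ρ²=46 → inactive
o3: d²=5 ≤ ρ²=46; F_rep = 38·(1,2)/5² = (1.5200,3.0400)
o4: d²=45 ≤ ρ²=46; F_rep = 38·(-3,-6)/45² = (-0.0563,-0.1126)
F = F_att + ΣF_rep = (0.6302,1.8996)
Δp = p'−p = (0.0630,0.1900); α = Δx/Fx = (582397/9240750) / (582397/924075) = 1/10
check: Δy/Fy = (1755419/9240750) / (1755419/924075) = 1/10 ✓

α = 1/10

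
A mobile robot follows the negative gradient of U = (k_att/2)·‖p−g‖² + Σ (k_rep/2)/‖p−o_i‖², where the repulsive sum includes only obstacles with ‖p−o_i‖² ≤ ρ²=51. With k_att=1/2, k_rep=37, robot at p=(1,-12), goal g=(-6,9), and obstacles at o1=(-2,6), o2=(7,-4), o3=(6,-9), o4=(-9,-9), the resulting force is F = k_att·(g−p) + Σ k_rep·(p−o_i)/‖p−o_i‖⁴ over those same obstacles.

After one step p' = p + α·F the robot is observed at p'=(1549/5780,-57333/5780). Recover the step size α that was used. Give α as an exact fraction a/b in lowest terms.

α = 1/5

F_att = 1/2·(g−p) = 1/2·(-7,21) = (-3.5000,10.5000)
o1: d²=333 > ρ²=51 → inactive
o2: d²=100 > ρ²=51 → inactive
o3: d²=34 ≤ ρ²=51; F_rep = 37·(-5,-3)/34² = (-0.1600,-0.0960)
o4: d²=109 > ρ²=51 → inactive
F = F_att + ΣF_rep = (-3.6600,10.4040)
Δp = p'−p = (-0.7320,2.0808); α = Δx/Fx = (-4231/5780) / (-4231/1156) = 1/5
check: Δy/Fy = (12027/5780) / (12027/1156) = 1/5 ✓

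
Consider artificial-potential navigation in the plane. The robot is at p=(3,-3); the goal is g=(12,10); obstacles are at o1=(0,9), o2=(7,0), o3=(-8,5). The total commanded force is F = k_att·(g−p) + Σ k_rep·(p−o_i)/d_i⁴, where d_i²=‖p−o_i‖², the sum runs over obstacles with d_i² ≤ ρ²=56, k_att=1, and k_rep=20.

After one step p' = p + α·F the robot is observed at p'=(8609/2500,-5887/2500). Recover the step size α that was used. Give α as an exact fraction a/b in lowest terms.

F_att = 1·(g−p) = 1·(9,13) = (9.0000,13.0000)
o1: d²=153 > ρ²=56 → inactive
o2: d²=25 ≤ ρ²=56; F_rep = 20·(-4,-3)/25² = (-0.1280,-0.0960)
o3: d²=185 > ρ²=56 → inactive
F = F_att + ΣF_rep = (8.8720,12.9040)
Δp = p'−p = (0.4436,0.6452); α = Δx/Fx = (1109/2500) / (1109/125) = 1/20
check: Δy/Fy = (1613/2500) / (1613/125) = 1/20 ✓

α = 1/20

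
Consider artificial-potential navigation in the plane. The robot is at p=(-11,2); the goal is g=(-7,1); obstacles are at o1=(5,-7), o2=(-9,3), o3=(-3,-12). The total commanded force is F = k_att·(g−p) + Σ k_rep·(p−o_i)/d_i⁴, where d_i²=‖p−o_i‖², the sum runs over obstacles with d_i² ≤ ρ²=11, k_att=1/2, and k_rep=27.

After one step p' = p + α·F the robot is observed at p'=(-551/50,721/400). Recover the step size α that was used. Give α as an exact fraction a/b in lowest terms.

α = 1/8

F_att = 1/2·(g−p) = 1/2·(4,-1) = (2.0000,-0.5000)
o1: d²=337 > ρ²=11 → inactive
o2: d²=5 ≤ ρ²=11; F_rep = 27·(-2,-1)/5² = (-2.1600,-1.0800)
o3: d²=260 > ρ²=11 → inactive
F = F_att + ΣF_rep = (-0.1600,-1.5800)
Δp = p'−p = (-0.0200,-0.1975); α = Δx/Fx = (-1/50) / (-4/25) = 1/8
check: Δy/Fy = (-79/400) / (-79/50) = 1/8 ✓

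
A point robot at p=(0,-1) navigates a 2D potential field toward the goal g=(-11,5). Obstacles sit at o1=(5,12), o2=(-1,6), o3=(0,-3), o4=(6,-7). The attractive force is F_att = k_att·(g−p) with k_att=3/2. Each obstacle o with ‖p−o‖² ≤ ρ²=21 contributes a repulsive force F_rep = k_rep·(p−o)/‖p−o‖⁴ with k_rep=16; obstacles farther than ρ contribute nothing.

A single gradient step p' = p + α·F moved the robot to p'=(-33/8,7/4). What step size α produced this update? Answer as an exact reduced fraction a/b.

α = 1/4

F_att = 3/2·(g−p) = 3/2·(-11,6) = (-16.5000,9.0000)
o1: d²=194 > ρ²=21 → inactive
o2: d²=50 > ρ²=21 → inactive
o3: d²=4 ≤ ρ²=21; F_rep = 16·(0,2)/4² = (0.0000,2.0000)
o4: d²=72 > ρ²=21 → inactive
F = F_att + ΣF_rep = (-16.5000,11.0000)
Δp = p'−p = (-4.1250,2.7500); α = Δx/Fx = (-33/8) / (-33/2) = 1/4
check: Δy/Fy = (11/4) / (11) = 1/4 ✓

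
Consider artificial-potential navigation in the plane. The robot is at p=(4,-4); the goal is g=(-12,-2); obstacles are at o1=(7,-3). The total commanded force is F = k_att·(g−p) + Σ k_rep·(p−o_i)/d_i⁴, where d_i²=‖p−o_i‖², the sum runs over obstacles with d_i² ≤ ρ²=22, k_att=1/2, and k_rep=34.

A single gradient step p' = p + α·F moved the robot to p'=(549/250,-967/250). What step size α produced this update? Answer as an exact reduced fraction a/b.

F_att = 1/2·(g−p) = 1/2·(-16,2) = (-8.0000,1.0000)
o1: d²=10 ≤ ρ²=22; F_rep = 34·(-3,-1)/10² = (-1.0200,-0.3400)
F = F_att + ΣF_rep = (-9.0200,0.6600)
Δp = p'−p = (-1.8040,0.1320); α = Δx/Fx = (-451/250) / (-451/50) = 1/5
check: Δy/Fy = (33/250) / (33/50) = 1/5 ✓

α = 1/5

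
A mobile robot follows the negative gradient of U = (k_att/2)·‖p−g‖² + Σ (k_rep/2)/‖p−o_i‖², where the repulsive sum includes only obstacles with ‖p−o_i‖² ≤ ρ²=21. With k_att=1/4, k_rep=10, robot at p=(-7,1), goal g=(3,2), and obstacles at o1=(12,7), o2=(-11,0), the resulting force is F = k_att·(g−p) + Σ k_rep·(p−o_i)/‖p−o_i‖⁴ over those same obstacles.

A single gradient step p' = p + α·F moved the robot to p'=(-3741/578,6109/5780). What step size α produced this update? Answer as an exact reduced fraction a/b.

F_att = 1/4·(g−p) = 1/4·(10,1) = (2.5000,0.2500)
o1: d²=397 > ρ²=21 → inactive
o2: d²=17 ≤ ρ²=21; F_rep = 10·(4,1)/17² = (0.1384,0.0346)
F = F_att + ΣF_rep = (2.6384,0.2846)
Δp = p'−p = (0.5277,0.0569); α = Δx/Fx = (305/578) / (1525/578) = 1/5
check: Δy/Fy = (329/5780) / (329/1156) = 1/5 ✓

α = 1/5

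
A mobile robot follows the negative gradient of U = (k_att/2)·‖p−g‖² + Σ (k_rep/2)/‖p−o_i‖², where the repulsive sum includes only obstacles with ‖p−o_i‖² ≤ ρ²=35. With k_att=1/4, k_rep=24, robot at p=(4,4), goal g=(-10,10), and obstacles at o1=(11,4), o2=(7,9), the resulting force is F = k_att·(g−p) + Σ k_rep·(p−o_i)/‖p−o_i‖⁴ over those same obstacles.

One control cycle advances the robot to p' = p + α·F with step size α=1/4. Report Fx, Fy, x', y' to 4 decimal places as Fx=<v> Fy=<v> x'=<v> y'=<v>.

F_att = 1/4·(g−p) = 1/4·(-14,6) = (-3.5000,1.5000)
o1: d²=49 > ρ²=35 → inactive
o2: d²=34 ≤ ρ²=35; F_rep = 24·(-3,-5)/34² = (-0.0623,-0.1038)
F = F_att + ΣF_rep = (-3.5623,1.3962)
p' = p + 1/4·F = (3.1094,4.3490)

Fx=-3.5623 Fy=1.3962 x'=3.1094 y'=4.3490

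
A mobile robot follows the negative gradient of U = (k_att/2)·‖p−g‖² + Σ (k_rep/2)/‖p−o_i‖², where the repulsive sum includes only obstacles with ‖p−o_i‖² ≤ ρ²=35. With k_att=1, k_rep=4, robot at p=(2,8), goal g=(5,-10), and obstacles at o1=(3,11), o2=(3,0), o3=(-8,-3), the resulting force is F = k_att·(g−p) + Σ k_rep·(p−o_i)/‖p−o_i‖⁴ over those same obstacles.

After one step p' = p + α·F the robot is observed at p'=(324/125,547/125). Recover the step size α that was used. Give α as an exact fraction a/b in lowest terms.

α = 1/5

F_att = 1·(g−p) = 1·(3,-18) = (3.0000,-18.0000)
o1: d²=10 ≤ ρ²=35; F_rep = 4·(-1,-3)/10² = (-0.0400,-0.1200)
o2: d²=65 > ρ²=35 → inactive
o3: d²=221 > ρ²=35 → inactive
F = F_att + ΣF_rep = (2.9600,-18.1200)
Δp = p'−p = (0.5920,-3.6240); α = Δx/Fx = (74/125) / (74/25) = 1/5
check: Δy/Fy = (-453/125) / (-453/25) = 1/5 ✓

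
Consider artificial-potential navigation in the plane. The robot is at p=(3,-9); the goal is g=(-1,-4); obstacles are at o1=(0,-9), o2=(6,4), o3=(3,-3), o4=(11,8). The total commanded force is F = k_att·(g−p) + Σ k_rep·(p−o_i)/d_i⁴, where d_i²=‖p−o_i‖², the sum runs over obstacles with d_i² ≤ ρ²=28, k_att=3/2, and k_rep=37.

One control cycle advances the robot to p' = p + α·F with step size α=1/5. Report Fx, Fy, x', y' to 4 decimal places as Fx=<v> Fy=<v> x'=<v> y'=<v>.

F_att = 3/2·(g−p) = 3/2·(-4,5) = (-6.0000,7.5000)
o1: d²=9 ≤ ρ²=28; F_rep = 37·(3,0)/9² = (1.3704,0.0000)
o2: d²=178 > ρ²=28 → inactive
o3: d²=36 > ρ²=28 → inactive
o4: d²=353 > ρ²=28 → inactive
F = F_att + ΣF_rep = (-4.6296,7.5000)
p' = p + 1/5·F = (2.0741,-7.5000)

Fx=-4.6296 Fy=7.5000 x'=2.0741 y'=-7.5000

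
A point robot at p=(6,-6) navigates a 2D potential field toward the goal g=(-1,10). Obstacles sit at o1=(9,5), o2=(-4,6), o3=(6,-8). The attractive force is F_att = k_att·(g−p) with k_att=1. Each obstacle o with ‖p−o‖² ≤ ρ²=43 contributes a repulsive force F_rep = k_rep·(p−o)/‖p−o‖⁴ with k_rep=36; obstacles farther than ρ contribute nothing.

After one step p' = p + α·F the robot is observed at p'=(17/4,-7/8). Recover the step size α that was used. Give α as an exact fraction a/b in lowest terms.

α = 1/4

F_att = 1·(g−p) = 1·(-7,16) = (-7.0000,16.0000)
o1: d²=130 > ρ²=43 → inactive
o2: d²=244 > ρ²=43 → inactive
o3: d²=4 ≤ ρ²=43; F_rep = 36·(0,2)/4² = (0.0000,4.5000)
F = F_att + ΣF_rep = (-7.0000,20.5000)
Δp = p'−p = (-1.7500,5.1250); α = Δx/Fx = (-7/4) / (-7) = 1/4
check: Δy/Fy = (41/8) / (41/2) = 1/4 ✓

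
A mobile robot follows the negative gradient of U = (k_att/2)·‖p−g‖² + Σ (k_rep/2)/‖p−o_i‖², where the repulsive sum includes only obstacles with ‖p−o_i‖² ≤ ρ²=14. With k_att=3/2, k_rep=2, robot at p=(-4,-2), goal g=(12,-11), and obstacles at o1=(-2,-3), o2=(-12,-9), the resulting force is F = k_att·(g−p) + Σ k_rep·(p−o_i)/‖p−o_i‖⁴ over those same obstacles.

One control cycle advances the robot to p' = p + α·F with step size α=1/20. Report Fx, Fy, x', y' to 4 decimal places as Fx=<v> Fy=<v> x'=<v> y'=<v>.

Fx=23.8400 Fy=-13.4200 x'=-2.8080 y'=-2.6710

F_att = 3/2·(g−p) = 3/2·(16,-9) = (24.0000,-13.5000)
o1: d²=5 ≤ ρ²=14; F_rep = 2·(-2,1)/5² = (-0.1600,0.0800)
o2: d²=113 > ρ²=14 → inactive
F = F_att + ΣF_rep = (23.8400,-13.4200)
p' = p + 1/20·F = (-2.8080,-2.6710)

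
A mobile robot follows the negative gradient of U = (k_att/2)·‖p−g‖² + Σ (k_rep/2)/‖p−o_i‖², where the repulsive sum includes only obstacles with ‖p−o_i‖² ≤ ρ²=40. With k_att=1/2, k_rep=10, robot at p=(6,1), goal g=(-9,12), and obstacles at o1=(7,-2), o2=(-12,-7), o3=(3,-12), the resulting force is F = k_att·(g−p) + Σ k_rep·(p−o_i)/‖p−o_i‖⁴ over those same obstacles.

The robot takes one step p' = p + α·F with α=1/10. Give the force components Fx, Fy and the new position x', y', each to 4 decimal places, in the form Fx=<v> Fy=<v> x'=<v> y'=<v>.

Fx=-7.6000 Fy=5.8000 x'=5.2400 y'=1.5800

F_att = 1/2·(g−p) = 1/2·(-15,11) = (-7.5000,5.5000)
o1: d²=10 ≤ ρ²=40; F_rep = 10·(-1,3)/10² = (-0.1000,0.3000)
o2: d²=388 > ρ²=40 → inactive
o3: d²=178 > ρ²=40 → inactive
F = F_att + ΣF_rep = (-7.6000,5.8000)
p' = p + 1/10·F = (5.2400,1.5800)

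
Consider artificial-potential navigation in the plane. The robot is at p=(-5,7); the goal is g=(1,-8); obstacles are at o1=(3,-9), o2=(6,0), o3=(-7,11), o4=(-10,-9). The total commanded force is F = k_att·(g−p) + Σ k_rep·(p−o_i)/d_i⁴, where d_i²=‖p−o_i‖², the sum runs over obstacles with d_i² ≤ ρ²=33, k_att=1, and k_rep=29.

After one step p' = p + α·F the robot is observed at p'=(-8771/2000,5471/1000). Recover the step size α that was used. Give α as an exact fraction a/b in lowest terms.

F_att = 1·(g−p) = 1·(6,-15) = (6.0000,-15.0000)
o1: d²=320 > ρ²=33 → inactive
o2: d²=170 > ρ²=33 → inactive
o3: d²=20 ≤ ρ²=33; F_rep = 29·(2,-4)/20² = (0.1450,-0.2900)
o4: d²=281 > ρ²=33 → inactive
F = F_att + ΣF_rep = (6.1450,-15.2900)
Δp = p'−p = (0.6145,-1.5290); α = Δx/Fx = (1229/2000) / (1229/200) = 1/10
check: Δy/Fy = (-1529/1000) / (-1529/100) = 1/10 ✓

α = 1/10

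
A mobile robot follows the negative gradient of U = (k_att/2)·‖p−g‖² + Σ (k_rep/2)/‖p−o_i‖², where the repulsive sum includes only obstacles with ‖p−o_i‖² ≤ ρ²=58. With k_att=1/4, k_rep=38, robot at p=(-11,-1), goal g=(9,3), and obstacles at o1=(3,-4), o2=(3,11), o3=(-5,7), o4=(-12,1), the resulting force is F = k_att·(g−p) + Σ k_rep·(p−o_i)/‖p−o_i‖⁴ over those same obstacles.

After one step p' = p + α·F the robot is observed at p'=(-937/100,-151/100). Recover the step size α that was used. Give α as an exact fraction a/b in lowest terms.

F_att = 1/4·(g−p) = 1/4·(20,4) = (5.0000,1.0000)
o1: d²=205 > ρ²=58 → inactive
o2: d²=340 > ρ²=58 → inactive
o3: d²=100 > ρ²=58 → inactive
o4: d²=5 ≤ ρ²=58; F_rep = 38·(1,-2)/5² = (1.5200,-3.0400)
F = F_att + ΣF_rep = (6.5200,-2.0400)
Δp = p'−p = (1.6300,-0.5100); α = Δx/Fx = (163/100) / (163/25) = 1/4
check: Δy/Fy = (-51/100) / (-51/25) = 1/4 ✓

α = 1/4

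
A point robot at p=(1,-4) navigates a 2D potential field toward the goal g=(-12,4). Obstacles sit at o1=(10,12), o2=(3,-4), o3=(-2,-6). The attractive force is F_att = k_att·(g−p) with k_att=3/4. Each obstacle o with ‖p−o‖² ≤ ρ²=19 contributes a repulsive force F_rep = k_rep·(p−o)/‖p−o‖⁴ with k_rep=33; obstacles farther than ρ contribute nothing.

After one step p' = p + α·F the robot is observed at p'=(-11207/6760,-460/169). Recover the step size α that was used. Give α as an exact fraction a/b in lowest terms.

F_att = 3/4·(g−p) = 3/4·(-13,8) = (-9.7500,6.0000)
o1: d²=337 > ρ²=19 → inactive
o2: d²=4 ≤ ρ²=19; F_rep = 33·(-2,0)/4² = (-4.1250,0.0000)
o3: d²=13 ≤ ρ²=19; F_rep = 33·(3,2)/13² = (0.5858,0.3905)
F = F_att + ΣF_rep = (-13.2892,6.3905)
Δp = p'−p = (-2.6578,1.2781); α = Δx/Fx = (-17967/6760) / (-17967/1352) = 1/5
check: Δy/Fy = (216/169) / (1080/169) = 1/5 ✓

α = 1/5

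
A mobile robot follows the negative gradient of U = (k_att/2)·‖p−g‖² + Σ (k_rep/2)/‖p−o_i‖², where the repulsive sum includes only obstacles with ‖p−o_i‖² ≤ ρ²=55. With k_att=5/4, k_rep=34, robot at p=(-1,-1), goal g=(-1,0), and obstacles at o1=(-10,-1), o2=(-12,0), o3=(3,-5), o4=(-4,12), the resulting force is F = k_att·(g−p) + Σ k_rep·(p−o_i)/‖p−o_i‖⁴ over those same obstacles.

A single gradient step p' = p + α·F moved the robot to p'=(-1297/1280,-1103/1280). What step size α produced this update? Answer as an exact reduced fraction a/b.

α = 1/10

F_att = 5/4·(g−p) = 5/4·(0,1) = (0.0000,1.2500)
o1: d²=81 > ρ²=55 → inactive
o2: d²=122 > ρ²=55 → inactive
o3: d²=32 ≤ ρ²=55; F_rep = 34·(-4,4)/32² = (-0.1328,0.1328)
o4: d²=178 > ρ²=55 → inactive
F = F_att + ΣF_rep = (-0.1328,1.3828)
Δp = p'−p = (-0.0133,0.1383); α = Δx/Fx = (-17/1280) / (-17/128) = 1/10
check: Δy/Fy = (177/1280) / (177/128) = 1/10 ✓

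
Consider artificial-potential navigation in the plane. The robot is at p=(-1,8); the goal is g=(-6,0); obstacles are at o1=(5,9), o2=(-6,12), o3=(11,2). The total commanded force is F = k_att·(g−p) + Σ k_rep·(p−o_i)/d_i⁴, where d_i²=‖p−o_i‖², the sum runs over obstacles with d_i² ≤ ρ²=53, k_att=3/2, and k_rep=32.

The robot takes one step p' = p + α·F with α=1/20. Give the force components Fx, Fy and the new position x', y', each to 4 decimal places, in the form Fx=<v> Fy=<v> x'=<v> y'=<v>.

F_att = 3/2·(g−p) = 3/2·(-5,-8) = (-7.5000,-12.0000)
o1: d²=37 ≤ ρ²=53; F_rep = 32·(-6,-1)/37² = (-0.1402,-0.0234)
o2: d²=41 ≤ ρ²=53; F_rep = 32·(5,-4)/41² = (0.0952,-0.0761)
o3: d²=180 > ρ²=53 → inactive
F = F_att + ΣF_rep = (-7.5451,-12.0995)
p' = p + 1/20·F = (-1.3773,7.3950)

Fx=-7.5451 Fy=-12.0995 x'=-1.3773 y'=7.3950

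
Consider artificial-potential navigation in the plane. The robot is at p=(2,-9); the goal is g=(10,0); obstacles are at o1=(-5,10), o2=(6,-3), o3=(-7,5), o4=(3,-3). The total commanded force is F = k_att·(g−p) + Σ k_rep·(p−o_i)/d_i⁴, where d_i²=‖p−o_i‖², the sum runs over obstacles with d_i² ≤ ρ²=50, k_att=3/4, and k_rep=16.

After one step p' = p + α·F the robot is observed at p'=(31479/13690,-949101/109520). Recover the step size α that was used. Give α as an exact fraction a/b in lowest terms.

F_att = 3/4·(g−p) = 3/4·(8,9) = (6.0000,6.7500)
o1: d²=410 > ρ²=50 → inactive
o2: d²=52 > ρ²=50 → inactive
o3: d²=277 > ρ²=50 → inactive
o4: d²=37 ≤ ρ²=50; F_rep = 16·(-1,-6)/37² = (-0.0117,-0.0701)
F = F_att + ΣF_rep = (5.9883,6.6799)
Δp = p'−p = (0.2994,0.3340); α = Δx/Fx = (4099/13690) / (8198/1369) = 1/20
check: Δy/Fy = (36579/109520) / (36579/5476) = 1/20 ✓

α = 1/20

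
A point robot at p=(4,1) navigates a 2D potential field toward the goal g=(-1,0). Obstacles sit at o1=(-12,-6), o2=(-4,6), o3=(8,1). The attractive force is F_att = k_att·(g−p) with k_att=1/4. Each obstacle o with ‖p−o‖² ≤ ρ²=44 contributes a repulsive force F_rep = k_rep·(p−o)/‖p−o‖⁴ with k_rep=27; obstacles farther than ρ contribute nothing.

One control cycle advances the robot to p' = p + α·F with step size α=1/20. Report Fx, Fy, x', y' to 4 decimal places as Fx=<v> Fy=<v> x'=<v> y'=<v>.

Fx=-1.6719 Fy=-0.2500 x'=3.9164 y'=0.9875

F_att = 1/4·(g−p) = 1/4·(-5,-1) = (-1.2500,-0.2500)
o1: d²=305 > ρ²=44 → inactive
o2: d²=89 > ρ²=44 → inactive
o3: d²=16 ≤ ρ²=44; F_rep = 27·(-4,0)/16² = (-0.4219,0.0000)
F = F_att + ΣF_rep = (-1.6719,-0.2500)
p' = p + 1/20·F = (3.9164,0.9875)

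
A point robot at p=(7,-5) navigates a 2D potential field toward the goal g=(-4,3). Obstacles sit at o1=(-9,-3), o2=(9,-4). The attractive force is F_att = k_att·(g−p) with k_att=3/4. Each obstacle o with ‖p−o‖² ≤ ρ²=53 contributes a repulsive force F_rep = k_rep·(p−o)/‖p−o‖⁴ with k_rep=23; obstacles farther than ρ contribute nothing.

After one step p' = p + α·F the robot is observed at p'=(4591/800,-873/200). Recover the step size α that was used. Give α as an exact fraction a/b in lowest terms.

α = 1/8

F_att = 3/4·(g−p) = 3/4·(-11,8) = (-8.2500,6.0000)
o1: d²=260 > ρ²=53 → inactive
o2: d²=5 ≤ ρ²=53; F_rep = 23·(-2,-1)/5² = (-1.8400,-0.9200)
F = F_att + ΣF_rep = (-10.0900,5.0800)
Δp = p'−p = (-1.2612,0.6350); α = Δx/Fx = (-1009/800) / (-1009/100) = 1/8
check: Δy/Fy = (127/200) / (127/25) = 1/8 ✓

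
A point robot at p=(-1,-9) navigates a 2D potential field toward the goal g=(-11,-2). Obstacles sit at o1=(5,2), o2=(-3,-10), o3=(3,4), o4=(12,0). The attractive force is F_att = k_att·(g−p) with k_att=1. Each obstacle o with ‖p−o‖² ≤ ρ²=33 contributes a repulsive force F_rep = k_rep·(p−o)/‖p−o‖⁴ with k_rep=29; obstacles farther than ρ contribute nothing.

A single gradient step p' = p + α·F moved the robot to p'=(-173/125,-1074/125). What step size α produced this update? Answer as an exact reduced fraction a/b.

F_att = 1·(g−p) = 1·(-10,7) = (-10.0000,7.0000)
o1: d²=157 > ρ²=33 → inactive
o2: d²=5 ≤ ρ²=33; F_rep = 29·(2,1)/5² = (2.3200,1.1600)
o3: d²=185 > ρ²=33 → inactive
o4: d²=250 > ρ²=33 → inactive
F = F_att + ΣF_rep = (-7.6800,8.1600)
Δp = p'−p = (-0.3840,0.4080); α = Δx/Fx = (-48/125) / (-192/25) = 1/20
check: Δy/Fy = (51/125) / (204/25) = 1/20 ✓

α = 1/20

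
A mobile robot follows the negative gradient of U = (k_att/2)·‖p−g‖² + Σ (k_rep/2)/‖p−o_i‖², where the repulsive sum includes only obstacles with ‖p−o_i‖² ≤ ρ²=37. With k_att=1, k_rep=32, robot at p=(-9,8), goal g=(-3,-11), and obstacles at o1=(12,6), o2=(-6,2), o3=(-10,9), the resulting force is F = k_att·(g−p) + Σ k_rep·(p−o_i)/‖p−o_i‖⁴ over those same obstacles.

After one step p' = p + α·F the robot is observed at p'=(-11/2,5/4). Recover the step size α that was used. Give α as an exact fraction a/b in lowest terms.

F_att = 1·(g−p) = 1·(6,-19) = (6.0000,-19.0000)
o1: d²=445 > ρ²=37 → inactive
o2: d²=45 > ρ²=37 → inactive
o3: d²=2 ≤ ρ²=37; F_rep = 32·(1,-1)/2² = (8.0000,-8.0000)
F = F_att + ΣF_rep = (14.0000,-27.0000)
Δp = p'−p = (3.5000,-6.7500); α = Δx/Fx = (7/2) / (14) = 1/4
check: Δy/Fy = (-27/4) / (-27) = 1/4 ✓

α = 1/4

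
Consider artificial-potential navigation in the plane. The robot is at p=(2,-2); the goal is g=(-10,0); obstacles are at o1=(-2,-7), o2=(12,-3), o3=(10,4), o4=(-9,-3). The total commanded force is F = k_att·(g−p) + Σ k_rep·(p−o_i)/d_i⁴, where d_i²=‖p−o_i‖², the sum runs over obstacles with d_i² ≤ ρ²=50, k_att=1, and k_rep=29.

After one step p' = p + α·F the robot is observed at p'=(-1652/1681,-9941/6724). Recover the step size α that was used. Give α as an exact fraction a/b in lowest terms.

α = 1/4

F_att = 1·(g−p) = 1·(-12,2) = (-12.0000,2.0000)
o1: d²=41 ≤ ρ²=50; F_rep = 29·(4,5)/41² = (0.0690,0.0863)
o2: d²=101 > ρ²=50 → inactive
o3: d²=100 > ρ²=50 → inactive
o4: d²=122 > ρ²=50 → inactive
F = F_att + ΣF_rep = (-11.9310,2.0863)
Δp = p'−p = (-2.9827,0.5216); α = Δx/Fx = (-5014/1681) / (-20056/1681) = 1/4
check: Δy/Fy = (3507/6724) / (3507/1681) = 1/4 ✓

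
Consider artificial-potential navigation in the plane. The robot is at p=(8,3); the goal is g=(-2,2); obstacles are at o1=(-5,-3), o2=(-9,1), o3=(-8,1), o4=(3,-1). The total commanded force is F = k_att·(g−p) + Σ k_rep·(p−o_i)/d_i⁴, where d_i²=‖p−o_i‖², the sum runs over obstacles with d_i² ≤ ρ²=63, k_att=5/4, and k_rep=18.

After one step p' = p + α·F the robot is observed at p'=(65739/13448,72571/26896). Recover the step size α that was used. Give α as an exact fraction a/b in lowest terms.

F_att = 5/4·(g−p) = 5/4·(-10,-1) = (-12.5000,-1.2500)
o1: d²=205 > ρ²=63 → inactive
o2: d²=293 > ρ²=63 → inactive
o3: d²=260 > ρ²=63 → inactive
o4: d²=41 ≤ ρ²=63; F_rep = 18·(5,4)/41² = (0.0535,0.0428)
F = F_att + ΣF_rep = (-12.4465,-1.2072)
Δp = p'−p = (-3.1116,-0.3018); α = Δx/Fx = (-41845/13448) / (-41845/3362) = 1/4
check: Δy/Fy = (-8117/26896) / (-8117/6724) = 1/4 ✓

α = 1/4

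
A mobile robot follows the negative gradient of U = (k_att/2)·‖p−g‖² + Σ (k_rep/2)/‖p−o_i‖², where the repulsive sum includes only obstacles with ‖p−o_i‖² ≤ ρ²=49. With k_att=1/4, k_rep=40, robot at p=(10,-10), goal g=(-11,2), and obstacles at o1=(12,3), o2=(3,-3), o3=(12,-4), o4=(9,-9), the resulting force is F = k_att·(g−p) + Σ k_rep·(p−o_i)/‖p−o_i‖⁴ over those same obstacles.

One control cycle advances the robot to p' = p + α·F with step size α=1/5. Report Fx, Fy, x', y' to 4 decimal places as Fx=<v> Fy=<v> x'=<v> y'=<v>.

F_att = 1/4·(g−p) = 1/4·(-21,12) = (-5.2500,3.0000)
o1: d²=173 > ρ²=49 → inactive
o2: d²=98 > ρ²=49 → inactive
o3: d²=40 ≤ ρ²=49; F_rep = 40·(-2,-6)/40² = (-0.0500,-0.1500)
o4: d²=2 ≤ ρ²=49; F_rep = 40·(1,-1)/2² = (10.0000,-10.0000)
F = F_att + ΣF_rep = (4.7000,-7.1500)
p' = p + 1/5·F = (10.9400,-11.4300)

Fx=4.7000 Fy=-7.1500 x'=10.9400 y'=-11.4300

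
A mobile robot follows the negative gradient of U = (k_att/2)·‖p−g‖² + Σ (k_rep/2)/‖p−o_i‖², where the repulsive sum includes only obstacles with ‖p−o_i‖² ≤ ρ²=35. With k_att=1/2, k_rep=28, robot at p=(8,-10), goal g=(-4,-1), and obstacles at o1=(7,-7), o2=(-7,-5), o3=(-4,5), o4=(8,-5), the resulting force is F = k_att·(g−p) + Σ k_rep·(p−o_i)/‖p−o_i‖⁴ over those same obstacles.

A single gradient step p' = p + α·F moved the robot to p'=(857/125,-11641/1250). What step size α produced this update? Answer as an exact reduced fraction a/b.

α = 1/5

F_att = 1/2·(g−p) = 1/2·(-12,9) = (-6.0000,4.5000)
o1: d²=10 ≤ ρ²=35; F_rep = 28·(1,-3)/10² = (0.2800,-0.8400)
o2: d²=250 > ρ²=35 → inactive
o3: d²=369 > ρ²=35 → inactive
o4: d²=25 ≤ ρ²=35; F_rep = 28·(0,-5)/25² = (0.0000,-0.2240)
F = F_att + ΣF_rep = (-5.7200,3.4360)
Δp = p'−p = (-1.1440,0.6872); α = Δx/Fx = (-143/125) / (-143/25) = 1/5
check: Δy/Fy = (859/1250) / (859/250) = 1/5 ✓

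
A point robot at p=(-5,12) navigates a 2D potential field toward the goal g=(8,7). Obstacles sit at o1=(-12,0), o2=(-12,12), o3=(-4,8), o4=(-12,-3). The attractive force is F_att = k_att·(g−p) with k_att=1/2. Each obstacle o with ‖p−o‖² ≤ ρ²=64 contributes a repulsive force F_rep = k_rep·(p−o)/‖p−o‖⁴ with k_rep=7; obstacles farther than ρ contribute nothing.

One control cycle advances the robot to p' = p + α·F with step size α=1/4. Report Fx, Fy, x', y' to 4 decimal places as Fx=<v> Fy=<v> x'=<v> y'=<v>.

Fx=6.4962 Fy=-2.4031 x'=-3.3760 y'=11.3992

F_att = 1/2·(g−p) = 1/2·(13,-5) = (6.5000,-2.5000)
o1: d²=193 > ρ²=64 → inactive
o2: d²=49 ≤ ρ²=64; F_rep = 7·(7,0)/49² = (0.0204,0.0000)
o3: d²=17 ≤ ρ²=64; F_rep = 7·(-1,4)/17² = (-0.0242,0.0969)
o4: d²=274 > ρ²=64 → inactive
F = F_att + ΣF_rep = (6.4962,-2.4031)
p' = p + 1/4·F = (-3.3760,11.3992)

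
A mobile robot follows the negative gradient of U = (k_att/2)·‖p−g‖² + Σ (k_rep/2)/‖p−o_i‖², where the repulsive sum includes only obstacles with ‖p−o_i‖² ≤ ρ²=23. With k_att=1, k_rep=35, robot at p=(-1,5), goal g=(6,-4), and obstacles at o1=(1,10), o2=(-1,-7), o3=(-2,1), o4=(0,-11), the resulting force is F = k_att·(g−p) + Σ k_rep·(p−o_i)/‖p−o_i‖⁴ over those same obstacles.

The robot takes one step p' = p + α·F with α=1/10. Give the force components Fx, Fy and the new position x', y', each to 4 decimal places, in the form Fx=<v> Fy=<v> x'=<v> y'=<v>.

Fx=7.1211 Fy=-8.5156 x'=-0.2879 y'=4.1484

F_att = 1·(g−p) = 1·(7,-9) = (7.0000,-9.0000)
o1: d²=29 > ρ²=23 → inactive
o2: d²=144 > ρ²=23 → inactive
o3: d²=17 ≤ ρ²=23; F_rep = 35·(1,4)/17² = (0.1211,0.4844)
o4: d²=257 > ρ²=23 → inactive
F = F_att + ΣF_rep = (7.1211,-8.5156)
p' = p + 1/10·F = (-0.2879,4.1484)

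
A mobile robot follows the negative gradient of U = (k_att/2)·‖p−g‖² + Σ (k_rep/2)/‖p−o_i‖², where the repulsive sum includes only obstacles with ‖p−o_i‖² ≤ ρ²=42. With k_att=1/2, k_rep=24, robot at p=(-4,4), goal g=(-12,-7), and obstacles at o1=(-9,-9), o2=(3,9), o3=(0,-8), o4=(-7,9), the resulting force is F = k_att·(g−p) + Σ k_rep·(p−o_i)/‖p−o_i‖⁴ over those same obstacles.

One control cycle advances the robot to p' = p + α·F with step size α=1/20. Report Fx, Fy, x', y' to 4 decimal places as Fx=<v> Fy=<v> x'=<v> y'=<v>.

F_att = 1/2·(g−p) = 1/2·(-8,-11) = (-4.0000,-5.5000)
o1: d²=194 > ρ²=42 → inactive
o2: d²=74 > ρ²=42 → inactive
o3: d²=160 > ρ²=42 → inactive
o4: d²=34 ≤ ρ²=42; F_rep = 24·(3,-5)/34² = (0.0623,-0.1038)
F = F_att + ΣF_rep = (-3.9377,-5.6038)
p' = p + 1/20·F = (-4.1969,3.7198)

Fx=-3.9377 Fy=-5.6038 x'=-4.1969 y'=3.7198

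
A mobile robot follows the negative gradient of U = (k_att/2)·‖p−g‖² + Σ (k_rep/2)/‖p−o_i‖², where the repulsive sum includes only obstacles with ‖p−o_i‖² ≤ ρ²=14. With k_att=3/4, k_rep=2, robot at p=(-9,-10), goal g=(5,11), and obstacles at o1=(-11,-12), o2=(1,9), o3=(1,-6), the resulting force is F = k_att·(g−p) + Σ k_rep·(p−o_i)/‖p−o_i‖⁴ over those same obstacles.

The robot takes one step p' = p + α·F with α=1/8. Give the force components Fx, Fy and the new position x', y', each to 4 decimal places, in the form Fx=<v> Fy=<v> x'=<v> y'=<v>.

Fx=10.5625 Fy=15.8125 x'=-7.6797 y'=-8.0234

F_att = 3/4·(g−p) = 3/4·(14,21) = (10.5000,15.7500)
o1: d²=8 ≤ ρ²=14; F_rep = 2·(2,2)/8² = (0.0625,0.0625)
o2: d²=461 > ρ²=14 → inactive
o3: d²=116 > ρ²=14 → inactive
F = F_att + ΣF_rep = (10.5625,15.8125)
p' = p + 1/8·F = (-7.6797,-8.0234)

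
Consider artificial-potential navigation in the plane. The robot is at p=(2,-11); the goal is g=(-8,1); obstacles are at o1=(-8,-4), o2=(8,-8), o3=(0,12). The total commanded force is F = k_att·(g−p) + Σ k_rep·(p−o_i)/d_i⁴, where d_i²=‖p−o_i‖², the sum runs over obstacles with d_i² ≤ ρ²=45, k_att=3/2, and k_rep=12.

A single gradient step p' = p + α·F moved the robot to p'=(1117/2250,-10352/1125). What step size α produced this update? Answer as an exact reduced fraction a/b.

F_att = 3/2·(g−p) = 3/2·(-10,12) = (-15.0000,18.0000)
o1: d²=149 > ρ²=45 → inactive
o2: d²=45 ≤ ρ²=45; F_rep = 12·(-6,-3)/45² = (-0.0356,-0.0178)
o3: d²=533 > ρ²=45 → inactive
F = F_att + ΣF_rep = (-15.0356,17.9822)
Δp = p'−p = (-1.5036,1.7982); α = Δx/Fx = (-3383/2250) / (-3383/225) = 1/10
check: Δy/Fy = (2023/1125) / (4046/225) = 1/10 ✓

α = 1/10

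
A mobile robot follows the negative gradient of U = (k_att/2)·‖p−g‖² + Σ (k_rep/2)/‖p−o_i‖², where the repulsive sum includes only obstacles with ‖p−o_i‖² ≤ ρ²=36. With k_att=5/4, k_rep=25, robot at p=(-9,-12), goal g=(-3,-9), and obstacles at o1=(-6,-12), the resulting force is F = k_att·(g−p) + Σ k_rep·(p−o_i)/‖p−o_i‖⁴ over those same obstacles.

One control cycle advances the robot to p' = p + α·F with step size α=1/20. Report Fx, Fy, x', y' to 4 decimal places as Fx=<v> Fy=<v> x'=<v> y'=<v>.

Fx=6.5741 Fy=3.7500 x'=-8.6713 y'=-11.8125

F_att = 5/4·(g−p) = 5/4·(6,3) = (7.5000,3.7500)
o1: d²=9 ≤ ρ²=36; F_rep = 25·(-3,0)/9² = (-0.9259,0.0000)
F = F_att + ΣF_rep = (6.5741,3.7500)
p' = p + 1/20·F = (-8.6713,-11.8125)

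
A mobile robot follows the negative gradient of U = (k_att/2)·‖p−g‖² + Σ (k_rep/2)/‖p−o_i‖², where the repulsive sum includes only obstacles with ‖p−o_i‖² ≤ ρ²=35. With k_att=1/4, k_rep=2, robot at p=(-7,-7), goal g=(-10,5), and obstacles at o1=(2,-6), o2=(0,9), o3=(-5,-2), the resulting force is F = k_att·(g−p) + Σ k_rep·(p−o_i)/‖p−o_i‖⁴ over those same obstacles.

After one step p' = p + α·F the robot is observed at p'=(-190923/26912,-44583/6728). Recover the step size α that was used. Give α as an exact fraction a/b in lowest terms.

F_att = 1/4·(g−p) = 1/4·(-3,12) = (-0.7500,3.0000)
o1: d²=82 > ρ²=35 → inactive
o2: d²=305 > ρ²=35 → inactive
o3: d²=29 ≤ ρ²=35; F_rep = 2·(-2,-5)/29² = (-0.0048,-0.0119)
F = F_att + ΣF_rep = (-0.7548,2.9881)
Δp = p'−p = (-0.0943,0.3735); α = Δx/Fx = (-2539/26912) / (-2539/3364) = 1/8
check: Δy/Fy = (2513/6728) / (2513/841) = 1/8 ✓

α = 1/8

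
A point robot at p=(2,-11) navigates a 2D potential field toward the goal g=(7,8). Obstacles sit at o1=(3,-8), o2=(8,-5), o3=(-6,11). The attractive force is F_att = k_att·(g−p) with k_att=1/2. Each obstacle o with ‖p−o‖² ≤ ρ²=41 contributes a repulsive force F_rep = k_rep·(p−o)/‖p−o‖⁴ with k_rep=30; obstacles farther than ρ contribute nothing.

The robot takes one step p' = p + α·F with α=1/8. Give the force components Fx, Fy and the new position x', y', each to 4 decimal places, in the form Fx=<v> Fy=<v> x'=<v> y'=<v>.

Fx=2.2000 Fy=8.6000 x'=2.2750 y'=-9.9250

F_att = 1/2·(g−p) = 1/2·(5,19) = (2.5000,9.5000)
o1: d²=10 ≤ ρ²=41; F_rep = 30·(-1,-3)/10² = (-0.3000,-0.9000)
o2: d²=72 > ρ²=41 → inactive
o3: d²=548 > ρ²=41 → inactive
F = F_att + ΣF_rep = (2.2000,8.6000)
p' = p + 1/8·F = (2.2750,-9.9250)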